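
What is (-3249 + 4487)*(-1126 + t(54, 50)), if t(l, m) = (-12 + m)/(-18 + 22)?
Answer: -1382227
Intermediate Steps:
t(l, m) = -3 + m/4 (t(l, m) = (-12 + m)/4 = (-12 + m)*(1/4) = -3 + m/4)
(-3249 + 4487)*(-1126 + t(54, 50)) = (-3249 + 4487)*(-1126 + (-3 + (1/4)*50)) = 1238*(-1126 + (-3 + 25/2)) = 1238*(-1126 + 19/2) = 1238*(-2233/2) = -1382227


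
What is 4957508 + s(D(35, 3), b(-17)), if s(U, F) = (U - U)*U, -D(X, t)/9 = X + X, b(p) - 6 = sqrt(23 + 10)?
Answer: 4957508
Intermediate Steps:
b(p) = 6 + sqrt(33) (b(p) = 6 + sqrt(23 + 10) = 6 + sqrt(33))
D(X, t) = -18*X (D(X, t) = -9*(X + X) = -18*X)
s(U, F) = 0 (s(U, F) = 0*U = 0)
4957508 + s(D(35, 3), b(-17)) = 4957508 + 0 = 4957508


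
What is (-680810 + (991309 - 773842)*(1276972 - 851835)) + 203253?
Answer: 92452790422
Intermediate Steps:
(-680810 + (991309 - 773842)*(1276972 - 851835)) + 203253 = (-680810 + 217467*425137) + 203253 = (-680810 + 92453267979) + 203253 = 92452587169 + 203253 = 92452790422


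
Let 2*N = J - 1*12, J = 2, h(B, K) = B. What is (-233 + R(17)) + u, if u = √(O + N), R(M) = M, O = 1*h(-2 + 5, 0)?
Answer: -216 + I*√2 ≈ -216.0 + 1.4142*I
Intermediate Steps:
O = 3 (O = 1*(-2 + 5) = 1*3 = 3)
N = -5 (N = (2 - 1*12)/2 = (2 - 12)/2 = (½)*(-10) = -5)
u = I*√2 (u = √(3 - 5) = √(-2) = I*√2 ≈ 1.4142*I)
(-233 + R(17)) + u = (-233 + 17) + I*√2 = -216 + I*√2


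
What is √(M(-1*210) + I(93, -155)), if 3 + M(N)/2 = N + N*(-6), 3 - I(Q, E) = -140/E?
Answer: √2014349/31 ≈ 45.783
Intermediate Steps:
I(Q, E) = 3 + 140/E (I(Q, E) = 3 - (-140)/E = 3 + 140/E)
M(N) = -6 - 10*N (M(N) = -6 + 2*(N + N*(-6)) = -6 + 2*(N - 6*N) = -6 + 2*(-5*N) = -6 - 10*N)
√(M(-1*210) + I(93, -155)) = √((-6 - (-10)*210) + (3 + 140/(-155))) = √((-6 - 10*(-210)) + (3 + 140*(-1/155))) = √((-6 + 2100) + (3 - 28/31)) = √(2094 + 65/31) = √(64979/31) = √2014349/31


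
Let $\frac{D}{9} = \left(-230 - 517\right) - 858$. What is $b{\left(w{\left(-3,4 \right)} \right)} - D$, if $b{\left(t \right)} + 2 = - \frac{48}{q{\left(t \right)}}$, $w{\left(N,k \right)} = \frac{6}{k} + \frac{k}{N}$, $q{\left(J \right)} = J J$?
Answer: $12715$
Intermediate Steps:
$q{\left(J \right)} = J^{2}$
$b{\left(t \right)} = -2 - \frac{48}{t^{2}}$
$D = -14445$ ($D = 9 \left(\left(-230 - 517\right) - 858\right) = 9 \left(-747 - 858\right) = 9 \left(-1605\right) = -14445$)
$b{\left(w{\left(-3,4 \right)} \right)} - D = \left(-2 - \frac{48}{\left(\frac{6}{4} + \frac{4}{-3}\right)^{2}}\right) - -14445 = \left(-2 - \frac{48}{\left(6 \cdot \frac{1}{4} + 4 \left(- \frac{1}{3}\right)\right)^{2}}\right) + 14445 = \left(-2 - \frac{48}{\left(\frac{3}{2} - \frac{4}{3}\right)^{2}}\right) + 14445 = \left(-2 - 48 \frac{1}{(\frac{1}{6})^{2}}\right) + 14445 = \left(-2 - 1728\right) + 14445 = -1730 + 14445 = 12715$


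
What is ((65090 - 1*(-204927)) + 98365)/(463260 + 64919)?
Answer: 368382/528179 ≈ 0.69746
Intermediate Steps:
((65090 - 1*(-204927)) + 98365)/(463260 + 64919) = ((65090 + 204927) + 98365)/528179 = (270017 + 98365)*(1/528179) = 368382*(1/528179) = 368382/528179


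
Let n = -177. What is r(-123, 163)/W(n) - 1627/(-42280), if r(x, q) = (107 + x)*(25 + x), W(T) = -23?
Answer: -66257619/972440 ≈ -68.135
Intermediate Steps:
r(x, q) = (25 + x)*(107 + x)
r(-123, 163)/W(n) - 1627/(-42280) = (2675 + (-123)**2 + 132*(-123))/(-23) - 1627/(-42280) = (2675 + 15129 - 16236)*(-1/23) - 1627*(-1/42280) = 1568*(-1/23) + 1627/42280 = -1568/23 + 1627/42280 = -66257619/972440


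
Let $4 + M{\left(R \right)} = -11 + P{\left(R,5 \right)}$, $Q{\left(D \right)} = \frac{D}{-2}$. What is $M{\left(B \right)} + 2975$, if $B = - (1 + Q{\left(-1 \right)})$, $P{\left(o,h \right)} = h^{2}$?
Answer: $2985$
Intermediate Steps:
$Q{\left(D \right)} = - \frac{D}{2}$ ($Q{\left(D \right)} = D \left(- \frac{1}{2}\right) = - \frac{D}{2}$)
$B = - \frac{3}{2}$ ($B = - (1 - - \frac{1}{2}) = - (1 + \frac{1}{2}) = \left(-1\right) \frac{3}{2} = - \frac{3}{2} \approx -1.5$)
$M{\left(R \right)} = 10$ ($M{\left(R \right)} = -4 - \left(11 - 5^{2}\right) = -4 + \left(-11 + 25\right) = -4 + 14 = 10$)
$M{\left(B \right)} + 2975 = 10 + 2975 = 2985$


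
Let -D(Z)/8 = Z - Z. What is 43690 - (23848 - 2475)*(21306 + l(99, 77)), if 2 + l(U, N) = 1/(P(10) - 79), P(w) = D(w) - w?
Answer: -40520495105/89 ≈ -4.5529e+8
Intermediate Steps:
D(Z) = 0 (D(Z) = -8*(Z - Z) = -8*0 = 0)
P(w) = -w (P(w) = 0 - w = -w)
l(U, N) = -179/89 (l(U, N) = -2 + 1/(-1*10 - 79) = -2 + 1/(-10 - 79) = -2 + 1/(-89) = -2 - 1/89 = -179/89)
43690 - (23848 - 2475)*(21306 + l(99, 77)) = 43690 - (23848 - 2475)*(21306 - 179/89) = 43690 - 21373*1896055/89 = 43690 - 1*40524383515/89 = 43690 - 40524383515/89 = -40520495105/89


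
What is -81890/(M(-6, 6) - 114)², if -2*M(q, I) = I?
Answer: -81890/13689 ≈ -5.9822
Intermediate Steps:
M(q, I) = -I/2
-81890/(M(-6, 6) - 114)² = -81890/(-½*6 - 114)² = -81890/(-3 - 114)² = -81890/((-117)²) = -81890/13689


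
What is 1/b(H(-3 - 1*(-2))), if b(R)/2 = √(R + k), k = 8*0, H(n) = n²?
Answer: ½ ≈ 0.50000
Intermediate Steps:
k = 0
b(R) = 2*√R (b(R) = 2*√(R + 0) = 2*√R)
1/b(H(-3 - 1*(-2))) = 1/(2*√((-3 - 1*(-2))²)) = 1/(2*√((-3 + 2)²)) = 1/(2*√((-1)²)) = 1/(2*√1) = 1/(2*1) = 1/2 = ½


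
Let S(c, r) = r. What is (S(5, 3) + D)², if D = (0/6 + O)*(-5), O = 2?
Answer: 49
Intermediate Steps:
D = -10 (D = (0/6 + 2)*(-5) = (0*(⅙) + 2)*(-5) = (0 + 2)*(-5) = 2*(-5) = -10)
(S(5, 3) + D)² = (3 - 10)² = (-7)² = 49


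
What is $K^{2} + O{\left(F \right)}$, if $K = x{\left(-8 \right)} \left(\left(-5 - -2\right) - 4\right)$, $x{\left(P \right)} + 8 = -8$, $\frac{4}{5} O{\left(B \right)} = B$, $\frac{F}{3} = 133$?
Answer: $\frac{52171}{4} \approx 13043.0$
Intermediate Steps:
$F = 399$ ($F = 3 \cdot 133 = 399$)
$O{\left(B \right)} = \frac{5 B}{4}$
$x{\left(P \right)} = -16$ ($x{\left(P \right)} = -8 - 8 = -16$)
$K = 112$ ($K = - 16 \left(\left(-5 - -2\right) - 4\right) = - 16 \left(\left(-5 + 2\right) - 4\right) = - 16 \left(-3 - 4\right) = \left(-16\right) \left(-7\right) = 112$)
$K^{2} + O{\left(F \right)} = 112^{2} + \frac{5}{4} \cdot 399 = 12544 + \frac{1995}{4} = \frac{52171}{4}$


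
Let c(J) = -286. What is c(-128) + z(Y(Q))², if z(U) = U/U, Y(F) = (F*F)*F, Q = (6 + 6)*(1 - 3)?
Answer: -285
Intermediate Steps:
Q = -24 (Q = 12*(-2) = -24)
Y(F) = F³ (Y(F) = F²*F = F³)
z(U) = 1
c(-128) + z(Y(Q))² = -286 + 1² = -286 + 1 = -285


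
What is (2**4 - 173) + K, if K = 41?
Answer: -116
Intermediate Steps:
(2**4 - 173) + K = (2**4 - 173) + 41 = (16 - 173) + 41 = -157 + 41 = -116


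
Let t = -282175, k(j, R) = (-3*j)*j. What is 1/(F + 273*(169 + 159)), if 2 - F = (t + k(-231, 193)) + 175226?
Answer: 1/356578 ≈ 2.8044e-6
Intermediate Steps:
k(j, R) = -3*j**2
F = 267034 (F = 2 - ((-282175 - 3*(-231)**2) + 175226) = 2 - ((-282175 - 3*53361) + 175226) = 2 - ((-282175 - 160083) + 175226) = 2 - (-442258 + 175226) = 2 - 1*(-267032) = 2 + 267032 = 267034)
1/(F + 273*(169 + 159)) = 1/(267034 + 273*(169 + 159)) = 1/(267034 + 273*328) = 1/(267034 + 89544) = 1/356578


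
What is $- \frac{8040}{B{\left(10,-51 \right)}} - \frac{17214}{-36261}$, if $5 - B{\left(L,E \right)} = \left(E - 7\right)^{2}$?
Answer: $\frac{116453422}{40600233} \approx 2.8683$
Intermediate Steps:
$B{\left(L,E \right)} = 5 - \left(-7 + E\right)^{2}$ ($B{\left(L,E \right)} = 5 - \left(E - 7\right)^{2} = 5 - \left(-7 + E\right)^{2}$)
$- \frac{8040}{B{\left(10,-51 \right)}} - \frac{17214}{-36261} = - \frac{8040}{5 - \left(-7 - 51\right)^{2}} - \frac{17214}{-36261} = - \frac{8040}{5 - \left(-58\right)^{2}} - - \frac{5738}{12087} = - \frac{8040}{5 - 3364} + \frac{5738}{12087} = - \frac{8040}{-3359} + \frac{5738}{12087} = \left(-8040\right) \left(- \frac{1}{3359}\right) + \frac{5738}{12087} = \frac{8040}{3359} + \frac{5738}{12087} = \frac{116453422}{40600233}$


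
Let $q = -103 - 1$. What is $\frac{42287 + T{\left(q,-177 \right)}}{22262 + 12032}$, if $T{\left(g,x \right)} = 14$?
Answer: $\frac{42301}{34294} \approx 1.2335$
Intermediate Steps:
$q = -104$ ($q = -103 - 1 = -104$)
$\frac{42287 + T{\left(q,-177 \right)}}{22262 + 12032} = \frac{42287 + 14}{22262 + 12032} = \frac{42301}{34294}$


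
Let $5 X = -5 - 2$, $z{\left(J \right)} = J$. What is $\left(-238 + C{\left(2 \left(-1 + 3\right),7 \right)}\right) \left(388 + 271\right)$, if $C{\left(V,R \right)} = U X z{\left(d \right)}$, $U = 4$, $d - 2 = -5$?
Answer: $- \frac{728854}{5} \approx -1.4577 \cdot 10^{5}$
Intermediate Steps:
$d = -3$ ($d = 2 - 5 = -3$)
$X = - \frac{7}{5}$ ($X = \frac{-5 - 2}{5} = \frac{1}{5} \left(-7\right) = - \frac{7}{5} \approx -1.4$)
$C{\left(V,R \right)} = \frac{84}{5}$ ($C{\left(V,R \right)} = 4 \left(- \frac{7}{5}\right) \left(-3\right) = \left(- \frac{28}{5}\right) \left(-3\right) = \frac{84}{5}$)
$\left(-238 + C{\left(2 \left(-1 + 3\right),7 \right)}\right) \left(388 + 271\right) = \left(-238 + \frac{84}{5}\right) \left(388 + 271\right) = \left(- \frac{1106}{5}\right) 659 = - \frac{728854}{5}$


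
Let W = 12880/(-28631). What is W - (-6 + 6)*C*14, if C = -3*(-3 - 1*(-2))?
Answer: -12880/28631 ≈ -0.44986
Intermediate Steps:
C = 3 (C = -3*(-3 + 2) = -3*(-1) = 3)
W = -12880/28631 (W = 12880*(-1/28631) = -12880/28631 ≈ -0.44986)
W - (-6 + 6)*C*14 = -12880/28631 - (-6 + 6)*3*14 = -12880/28631 - 0*3*14 = -12880/28631 - 0*14 = -12880/28631 - 1*0 = -12880/28631 + 0 = -12880/28631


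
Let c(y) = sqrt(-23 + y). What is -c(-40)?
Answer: -3*I*sqrt(7) ≈ -7.9373*I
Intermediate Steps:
-c(-40) = -sqrt(-23 - 40) = -sqrt(-63) = -3*I*sqrt(7)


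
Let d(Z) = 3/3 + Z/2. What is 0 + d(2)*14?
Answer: 28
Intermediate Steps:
d(Z) = 1 + Z/2 (d(Z) = 3*(1/3) + Z*(1/2) = 1 + Z/2)
0 + d(2)*14 = 0 + (1 + (1/2)*2)*14 = 0 + (1 + 1)*14 = 0 + 2*14 = 0 + 28 = 28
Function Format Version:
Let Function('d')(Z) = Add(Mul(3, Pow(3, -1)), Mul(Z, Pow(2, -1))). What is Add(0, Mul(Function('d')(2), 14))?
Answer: 28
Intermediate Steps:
Function('d')(Z) = Add(1, Mul(Rational(1, 2), Z)) (Function('d')(Z) = Add(Mul(3, Rational(1, 3)), Mul(Z, Rational(1, 2))) = Add(1, Mul(Rational(1, 2), Z)))
Add(0, Mul(Function('d')(2), 14)) = Add(0, Mul(Add(1, Mul(Rational(1, 2), 2)), 14)) = Add(0, Mul(Add(1, 1), 14)) = Add(0, Mul(2, 14)) = Add(0, 28) = 28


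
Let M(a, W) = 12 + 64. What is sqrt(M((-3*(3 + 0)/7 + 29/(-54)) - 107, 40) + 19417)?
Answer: sqrt(19493) ≈ 139.62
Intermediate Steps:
M(a, W) = 76
sqrt(M((-3*(3 + 0)/7 + 29/(-54)) - 107, 40) + 19417) = sqrt(76 + 19417) = sqrt(19493)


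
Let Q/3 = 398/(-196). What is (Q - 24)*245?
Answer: -14745/2 ≈ -7372.5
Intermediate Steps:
Q = -597/98 (Q = 3*(398/(-196)) = 3*(398*(-1/196)) = 3*(-199/98) = -597/98 ≈ -6.0918)
(Q - 24)*245 = (-597/98 - 24)*245 = -2949/98*245 = -14745/2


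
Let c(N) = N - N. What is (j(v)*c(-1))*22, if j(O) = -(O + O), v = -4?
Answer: 0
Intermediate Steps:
c(N) = 0
j(O) = -2*O
(j(v)*c(-1))*22 = (-2*(-4)*0)*22 = (8*0)*22 = 0*22 = 0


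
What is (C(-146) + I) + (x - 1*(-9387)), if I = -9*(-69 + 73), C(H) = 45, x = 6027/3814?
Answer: 35842371/3814 ≈ 9397.6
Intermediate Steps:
x = 6027/3814 (x = 6027*(1/3814) = 6027/3814 ≈ 1.5802)
I = -36 (I = -9*4 = -36)
(C(-146) + I) + (x - 1*(-9387)) = (45 - 36) + (6027/3814 - 1*(-9387)) = 9 + (6027/3814 + 9387) = 9 + 35808045/3814 = 35842371/3814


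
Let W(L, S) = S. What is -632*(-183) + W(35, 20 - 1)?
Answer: 115675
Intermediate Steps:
-632*(-183) + W(35, 20 - 1) = -632*(-183) + (20 - 1) = 115656 + 19 = 115675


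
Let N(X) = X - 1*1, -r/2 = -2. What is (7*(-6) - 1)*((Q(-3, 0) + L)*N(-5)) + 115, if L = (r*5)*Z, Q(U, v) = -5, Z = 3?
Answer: 14305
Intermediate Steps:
r = 4 (r = -2*(-2) = 4)
N(X) = -1 + X (N(X) = X - 1 = -1 + X)
L = 60 (L = (4*5)*3 = 20*3 = 60)
(7*(-6) - 1)*((Q(-3, 0) + L)*N(-5)) + 115 = (7*(-6) - 1)*((-5 + 60)*(-1 - 5)) + 115 = (-42 - 1)*(55*(-6)) + 115 = -43*(-330) + 115 = 14190 + 115 = 14305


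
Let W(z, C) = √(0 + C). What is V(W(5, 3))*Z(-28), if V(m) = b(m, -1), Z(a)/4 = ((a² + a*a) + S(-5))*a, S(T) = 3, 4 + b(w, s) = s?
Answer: 879760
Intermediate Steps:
b(w, s) = -4 + s
W(z, C) = √C
Z(a) = 4*a*(3 + 2*a²) (Z(a) = 4*(((a² + a*a) + 3)*a) = 4*(((a² + a²) + 3)*a) = 4*((2*a² + 3)*a) = 4*((3 + 2*a²)*a) = 4*(a*(3 + 2*a²)) = 4*a*(3 + 2*a²))
V(m) = -5 (V(m) = -4 - 1 = -5)
V(W(5, 3))*Z(-28) = -5*(8*(-28)³ + 12*(-28)) = -5*(8*(-21952) - 336) = -5*(-175616 - 336) = -5*(-175952) = 879760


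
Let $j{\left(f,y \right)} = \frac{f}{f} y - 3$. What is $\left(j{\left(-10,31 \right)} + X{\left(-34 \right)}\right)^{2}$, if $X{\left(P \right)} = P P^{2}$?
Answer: $1542604176$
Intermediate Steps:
$j{\left(f,y \right)} = -3 + y$ ($j{\left(f,y \right)} = 1 y - 3 = y - 3 = -3 + y$)
$X{\left(P \right)} = P^{3}$
$\left(j{\left(-10,31 \right)} + X{\left(-34 \right)}\right)^{2} = \left(\left(-3 + 31\right) + \left(-34\right)^{3}\right)^{2} = \left(28 - 39304\right)^{2} = \left(-39276\right)^{2} = 1542604176$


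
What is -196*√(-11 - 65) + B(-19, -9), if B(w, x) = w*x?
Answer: 171 - 392*I*√19 ≈ 171.0 - 1708.7*I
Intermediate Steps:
-196*√(-11 - 65) + B(-19, -9) = -196*√(-11 - 65) - 19*(-9) = -392*I*√19 + 171 = 171 - 392*I*√19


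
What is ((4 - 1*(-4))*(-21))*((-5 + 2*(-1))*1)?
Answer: 1176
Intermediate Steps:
((4 - 1*(-4))*(-21))*((-5 + 2*(-1))*1) = ((4 + 4)*(-21))*((-5 - 2)*1) = (8*(-21))*(-7*1) = -168*(-7) = 1176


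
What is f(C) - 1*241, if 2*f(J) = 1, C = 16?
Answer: -481/2 ≈ -240.50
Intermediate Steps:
f(J) = ½ (f(J) = (½)*1 = ½)
f(C) - 1*241 = ½ - 1*241 = ½ - 241 = -481/2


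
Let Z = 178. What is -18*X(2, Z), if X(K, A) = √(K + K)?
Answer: -36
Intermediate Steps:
X(K, A) = √2*√K (X(K, A) = √(2*K) = √2*√K)
-18*X(2, Z) = -18*√2*√2 = -18*2 = -36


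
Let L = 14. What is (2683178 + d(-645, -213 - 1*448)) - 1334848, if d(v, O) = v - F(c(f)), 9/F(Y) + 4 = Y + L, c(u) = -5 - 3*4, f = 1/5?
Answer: 9433804/7 ≈ 1.3477e+6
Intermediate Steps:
f = 1/5 ≈ 0.20000
c(u) = -17 (c(u) = -5 - 12 = -17)
F(Y) = 9/(10 + Y) (F(Y) = 9/(-4 + (Y + 14)) = 9/(-4 + (14 + Y)) = 9/(10 + Y))
d(v, O) = 9/7 + v (d(v, O) = v - 9/(10 - 17) = v - 9/(-7) = v - 9*(-1)/7 = v - 1*(-9/7) = v + 9/7 = 9/7 + v)
(2683178 + d(-645, -213 - 1*448)) - 1334848 = (2683178 + (9/7 - 645)) - 1334848 = (2683178 - 4506/7) - 1334848 = 18777740/7 - 1334848 = 9433804/7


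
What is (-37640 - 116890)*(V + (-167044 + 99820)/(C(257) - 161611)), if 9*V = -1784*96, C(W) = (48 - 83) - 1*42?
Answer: 19810408764030/6737 ≈ 2.9405e+9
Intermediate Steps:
C(W) = -77 (C(W) = -35 - 42 = -77)
V = -57088/3 (V = (-1784*96)/9 = (1/9)*(-171264) = -57088/3 ≈ -19029.)
(-37640 - 116890)*(V + (-167044 + 99820)/(C(257) - 161611)) = (-37640 - 116890)*(-57088/3 + (-167044 + 99820)/(-77 - 161611)) = -154530*(-57088/3 - 67224/(-161688)) = -154530*(-57088/3 - 67224*(-1/161688)) = -154530*(-57088/3 + 2801/6737) = -154530*(-384593453/20211) = 19810408764030/6737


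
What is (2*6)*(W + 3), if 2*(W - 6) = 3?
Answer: 126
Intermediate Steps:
W = 15/2 (W = 6 + (½)*3 = 6 + 3/2 = 15/2 ≈ 7.5000)
(2*6)*(W + 3) = (2*6)*(15/2 + 3) = 12*(21/2) = 126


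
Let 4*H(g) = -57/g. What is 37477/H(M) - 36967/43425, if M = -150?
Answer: 325487042627/825075 ≈ 3.9449e+5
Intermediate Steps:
H(g) = -57/(4*g) (H(g) = (-57/g)/4 = -57/(4*g))
37477/H(M) - 36967/43425 = 37477/((-57/4/(-150))) - 36967/43425 = 37477/((-57/4*(-1/150))) - 36967*1/43425 = 37477/(19/200) - 36967/43425 = 37477*(200/19) - 36967/43425 = 7495400/19 - 36967/43425 = 325487042627/825075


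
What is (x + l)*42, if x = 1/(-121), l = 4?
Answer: 20286/121 ≈ 167.65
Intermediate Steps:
x = -1/121 ≈ -0.0082645
(x + l)*42 = (-1/121 + 4)*42 = (483/121)*42 = 20286/121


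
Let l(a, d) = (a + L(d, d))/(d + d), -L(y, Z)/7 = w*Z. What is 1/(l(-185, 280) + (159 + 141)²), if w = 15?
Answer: 112/10074083 ≈ 1.1118e-5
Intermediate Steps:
L(y, Z) = -105*Z
l(a, d) = (a - 105*d)/(2*d) (l(a, d) = (a - 105*d)/(d + d) = (a - 105*d)/((2*d)) = (a - 105*d)*(1/(2*d)) = (a - 105*d)/(2*d))
1/(l(-185, 280) + (159 + 141)²) = 1/((½)*(-185 - 105*280)/280 + (159 + 141)²) = 1/((½)*(1/280)*(-185 - 29400) + 300²) = 1/((½)*(1/280)*(-29585) + 90000) = 1/(-5917/112 + 90000) = 1/(10074083/112) = 112/10074083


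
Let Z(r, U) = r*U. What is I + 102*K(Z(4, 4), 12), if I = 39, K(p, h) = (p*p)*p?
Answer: 417831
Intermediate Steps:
Z(r, U) = U*r
K(p, h) = p³ (K(p, h) = p²*p = p³)
I + 102*K(Z(4, 4), 12) = 39 + 102*(4*4)³ = 39 + 102*16³ = 39 + 102*4096 = 39 + 417792 = 417831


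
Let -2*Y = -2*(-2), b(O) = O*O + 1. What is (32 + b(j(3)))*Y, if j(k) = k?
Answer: -84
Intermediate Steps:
b(O) = 1 + O² (b(O) = O² + 1 = 1 + O²)
Y = -2 (Y = -(-1)*(-2) = -½*4 = -2)
(32 + b(j(3)))*Y = (32 + (1 + 3²))*(-2) = (32 + (1 + 9))*(-2) = (32 + 10)*(-2) = 42*(-2) = -84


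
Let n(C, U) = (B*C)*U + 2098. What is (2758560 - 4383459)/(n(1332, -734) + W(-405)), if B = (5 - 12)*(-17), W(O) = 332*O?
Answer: 1624899/116477234 ≈ 0.013950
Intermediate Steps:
B = 119 (B = -7*(-17) = 119)
n(C, U) = 2098 + 119*C*U (n(C, U) = (119*C)*U + 2098 = 119*C*U + 2098 = 2098 + 119*C*U)
(2758560 - 4383459)/(n(1332, -734) + W(-405)) = (2758560 - 4383459)/((2098 + 119*1332*(-734)) + 332*(-405)) = -1624899/((2098 - 116344872) - 134460) = -1624899/(-116342774 - 134460) = -1624899/(-116477234) = -1624899*(-1/116477234) = 1624899/116477234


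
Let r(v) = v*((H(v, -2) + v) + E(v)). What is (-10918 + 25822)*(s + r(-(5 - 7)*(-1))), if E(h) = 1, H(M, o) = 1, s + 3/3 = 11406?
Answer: 169980120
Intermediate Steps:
s = 11405 (s = -1 + 11406 = 11405)
r(v) = v*(2 + v) (r(v) = v*((1 + v) + 1) = v*(2 + v))
(-10918 + 25822)*(s + r(-(5 - 7)*(-1))) = (-10918 + 25822)*(11405 + (-(5 - 7)*(-1))*(2 - (5 - 7)*(-1))) = 14904*(11405 + (-(-2)*(-1))*(2 - (-2)*(-1))) = 14904*(11405 + (-1*2)*(2 - 1*2)) = 14904*(11405 - 2*(2 - 2)) = 14904*(11405 - 2*0) = 14904*(11405 + 0) = 14904*11405 = 169980120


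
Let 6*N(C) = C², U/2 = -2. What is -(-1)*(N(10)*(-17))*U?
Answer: 3400/3 ≈ 1133.3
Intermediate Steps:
U = -4 (U = 2*(-2) = -4)
N(C) = C²/6
-(-1)*(N(10)*(-17))*U = -(-1)*(((⅙)*10²)*(-17))*(-4) = -(-1)*(((⅙)*100)*(-17))*(-4) = -(-1)*((50/3)*(-17))*(-4) = -(-1)*(-850/3*(-4)) = -(-1)*3400/3 = -1*(-3400/3) = 3400/3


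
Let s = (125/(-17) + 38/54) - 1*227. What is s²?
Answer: 11501490025/210681 ≈ 54592.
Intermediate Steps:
s = -107245/459 (s = (125*(-1/17) + 38*(1/54)) - 227 = (-125/17 + 19/27) - 227 = -3052/459 - 227 = -107245/459 ≈ -233.65)
s² = (-107245/459)² = 11501490025/210681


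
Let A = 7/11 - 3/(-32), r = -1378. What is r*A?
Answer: -177073/176 ≈ -1006.1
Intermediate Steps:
A = 257/352 (A = 7*(1/11) - 3*(-1/32) = 7/11 + 3/32 = 257/352 ≈ 0.73011)
r*A = -1378*257/352 = -177073/176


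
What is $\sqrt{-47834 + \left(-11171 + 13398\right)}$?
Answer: $i \sqrt{45607} \approx 213.56 i$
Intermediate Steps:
$\sqrt{-47834 + \left(-11171 + 13398\right)} = \sqrt{-47834 + 2227} = \sqrt{-45607} = i \sqrt{45607}$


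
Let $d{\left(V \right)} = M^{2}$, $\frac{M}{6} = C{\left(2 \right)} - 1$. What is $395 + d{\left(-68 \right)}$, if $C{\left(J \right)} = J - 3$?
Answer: $539$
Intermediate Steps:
$C{\left(J \right)} = -3 + J$ ($C{\left(J \right)} = J - 3 = -3 + J$)
$M = -12$ ($M = 6 \left(\left(-3 + 2\right) - 1\right) = 6 \left(-1 - 1\right) = 6 \left(-2\right) = -12$)
$d{\left(V \right)} = 144$ ($d{\left(V \right)} = \left(-12\right)^{2} = 144$)
$395 + d{\left(-68 \right)} = 395 + 144 = 539$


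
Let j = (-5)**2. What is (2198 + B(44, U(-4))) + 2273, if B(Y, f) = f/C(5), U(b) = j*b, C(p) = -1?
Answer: 4571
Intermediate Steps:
j = 25
U(b) = 25*b
B(Y, f) = -f (B(Y, f) = f/(-1) = f*(-1) = -f)
(2198 + B(44, U(-4))) + 2273 = (2198 - 25*(-4)) + 2273 = (2198 - 1*(-100)) + 2273 = (2198 + 100) + 2273 = 2298 + 2273 = 4571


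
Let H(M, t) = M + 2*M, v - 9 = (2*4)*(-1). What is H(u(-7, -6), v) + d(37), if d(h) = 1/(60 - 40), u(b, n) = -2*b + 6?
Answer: 1201/20 ≈ 60.050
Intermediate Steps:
u(b, n) = 6 - 2*b
v = 1 (v = 9 + (2*4)*(-1) = 9 + 8*(-1) = 9 - 8 = 1)
H(M, t) = 3*M
d(h) = 1/20
H(u(-7, -6), v) + d(37) = 3*(6 - 2*(-7)) + 1/20 = 3*(6 + 14) + 1/20 = 3*20 + 1/20 = 60 + 1/20 = 1201/20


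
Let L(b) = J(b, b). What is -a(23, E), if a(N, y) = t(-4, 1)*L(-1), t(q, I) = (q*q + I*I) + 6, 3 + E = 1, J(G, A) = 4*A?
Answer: 92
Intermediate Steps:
L(b) = 4*b
E = -2 (E = -3 + 1 = -2)
t(q, I) = 6 + I² + q² (t(q, I) = (q² + I²) + 6 = (I² + q²) + 6 = 6 + I² + q²)
a(N, y) = -92 (a(N, y) = (6 + 1² + (-4)²)*(4*(-1)) = (6 + 1 + 16)*(-4) = 23*(-4) = -92)
-a(23, E) = -1*(-92) = 92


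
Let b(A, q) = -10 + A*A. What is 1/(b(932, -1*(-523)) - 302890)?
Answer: 1/565724 ≈ 1.7676e-6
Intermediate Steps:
b(A, q) = -10 + A**2
1/(b(932, -1*(-523)) - 302890) = 1/((-10 + 932**2) - 302890) = 1/((-10 + 868624) - 302890) = 1/(868614 - 302890) = 1/565724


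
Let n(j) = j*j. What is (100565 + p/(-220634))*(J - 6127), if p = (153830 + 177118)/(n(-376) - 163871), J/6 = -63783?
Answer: -19407047777383646485/496316183 ≈ -3.9102e+10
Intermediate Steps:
n(j) = j²
J = -382698 (J = 6*(-63783) = -382698)
p = -330948/22495 (p = (153830 + 177118)/((-376)² - 163871) = 330948/(141376 - 163871) = 330948/(-22495) = 330948*(-1/22495) = -330948/22495 ≈ -14.712)
(100565 + p/(-220634))*(J - 6127) = (100565 - 330948/22495/(-220634))*(-382698 - 6127) = (100565 - 330948/22495*(-1/220634))*(-388825) = (100565 + 165474/2481580915)*(-388825) = (249560184882449/2481580915)*(-388825) = -19407047777383646485/496316183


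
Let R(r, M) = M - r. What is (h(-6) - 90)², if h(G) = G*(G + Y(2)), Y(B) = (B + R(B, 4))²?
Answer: 22500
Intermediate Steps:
Y(B) = 16 (Y(B) = (B + (4 - B))² = 4² = 16)
h(G) = G*(16 + G) (h(G) = G*(G + 16) = G*(16 + G))
(h(-6) - 90)² = (-6*(16 - 6) - 90)² = (-6*10 - 90)² = (-60 - 90)² = (-150)² = 22500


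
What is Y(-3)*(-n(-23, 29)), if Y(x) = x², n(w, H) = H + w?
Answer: -54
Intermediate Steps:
Y(-3)*(-n(-23, 29)) = (-3)²*(-(29 - 23)) = 9*(-1*6) = 9*(-6) = -54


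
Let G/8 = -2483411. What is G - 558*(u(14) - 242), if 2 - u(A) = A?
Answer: -19725556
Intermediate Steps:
G = -19867288 (G = 8*(-2483411) = -19867288)
u(A) = 2 - A
G - 558*(u(14) - 242) = -19867288 - 558*((2 - 1*14) - 242) = -19867288 - 558*((2 - 14) - 242) = -19867288 - 558*(-12 - 242) = -19867288 - 558*(-254) = -19867288 + 141732 = -19725556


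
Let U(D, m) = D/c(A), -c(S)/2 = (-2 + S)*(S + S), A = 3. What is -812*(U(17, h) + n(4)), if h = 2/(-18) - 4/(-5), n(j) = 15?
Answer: -33089/3 ≈ -11030.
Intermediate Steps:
c(S) = -4*S*(-2 + S) (c(S) = -2*(-2 + S)*(S + S) = -2*(-2 + S)*2*S = -4*S*(-2 + S))
h = 31/45 (h = 2*(-1/18) - 4*(-⅕) = -⅑ + ⅘ = 31/45 ≈ 0.68889)
U(D, m) = -D/12 (U(D, m) = D/((4*3*(2 - 1*3))) = D/((4*3*(2 - 3))) = D/((4*3*(-1))) = D/(-12) = D*(-1/12) = -D/12)
-812*(U(17, h) + n(4)) = -812*(-1/12*17 + 15) = -812*(-17/12 + 15) = -812*163/12 = -33089/3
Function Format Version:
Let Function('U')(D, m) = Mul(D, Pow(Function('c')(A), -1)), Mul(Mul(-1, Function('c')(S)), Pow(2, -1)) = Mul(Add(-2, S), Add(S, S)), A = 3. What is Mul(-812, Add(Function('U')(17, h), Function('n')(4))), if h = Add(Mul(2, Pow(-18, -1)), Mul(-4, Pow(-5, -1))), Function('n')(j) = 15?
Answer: Rational(-33089, 3) ≈ -11030.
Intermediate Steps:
Function('c')(S) = Mul(-4, S, Add(-2, S)) (Function('c')(S) = Mul(-2, Mul(Add(-2, S), Add(S, S))) = Mul(-2, Mul(Add(-2, S), Mul(2, S))) = Mul(-2, Mul(2, S, Add(-2, S))) = Mul(-4, S, Add(-2, S)))
h = Rational(31, 45) (h = Add(Mul(2, Rational(-1, 18)), Mul(-4, Rational(-1, 5))) = Add(Rational(-1, 9), Rational(4, 5)) = Rational(31, 45) ≈ 0.68889)
Function('U')(D, m) = Mul(Rational(-1, 12), D) (Function('U')(D, m) = Mul(D, Pow(Mul(4, 3, Add(2, Mul(-1, 3))), -1)) = Mul(D, Pow(Mul(4, 3, Add(2, -3)), -1)) = Mul(D, Pow(Mul(4, 3, -1), -1)) = Mul(D, Pow(-12, -1)) = Mul(D, Rational(-1, 12)) = Mul(Rational(-1, 12), D))
Mul(-812, Add(Function('U')(17, h), Function('n')(4))) = Mul(-812, Add(Mul(Rational(-1, 12), 17), 15)) = Mul(-812, Add(Rational(-17, 12), 15)) = Mul(-812, Rational(163, 12)) = Rational(-33089, 3)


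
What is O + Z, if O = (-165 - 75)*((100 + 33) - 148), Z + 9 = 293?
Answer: 3884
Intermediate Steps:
Z = 284 (Z = -9 + 293 = 284)
O = 3600 (O = -240*(133 - 148) = -240*(-15) = 3600)
O + Z = 3600 + 284 = 3884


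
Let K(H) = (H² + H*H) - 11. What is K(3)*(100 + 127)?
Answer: 1589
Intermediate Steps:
K(H) = -11 + 2*H² (K(H) = (H² + H²) - 11 = 2*H² - 11 = -11 + 2*H²)
K(3)*(100 + 127) = (-11 + 2*3²)*(100 + 127) = (-11 + 2*9)*227 = (-11 + 18)*227 = 7*227 = 1589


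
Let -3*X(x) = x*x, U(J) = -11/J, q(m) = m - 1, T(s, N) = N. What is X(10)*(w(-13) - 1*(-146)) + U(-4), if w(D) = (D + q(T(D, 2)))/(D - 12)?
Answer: -58559/12 ≈ -4879.9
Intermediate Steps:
q(m) = -1 + m
w(D) = (1 + D)/(-12 + D) (w(D) = (D + (-1 + 2))/(D - 12) = (D + 1)/(-12 + D) = (1 + D)/(-12 + D))
X(x) = -x²/3 (X(x) = -x*x/3 = -x²/3)
X(10)*(w(-13) - 1*(-146)) + U(-4) = (-⅓*10²)*((1 - 13)/(-12 - 13) - 1*(-146)) - 11/(-4) = (-⅓*100)*(-12/(-25) + 146) - 11*(-¼) = -100*(-1/25*(-12) + 146)/3 + 11/4 = -100*(12/25 + 146)/3 + 11/4 = -100/3*3662/25 + 11/4 = -14648/3 + 11/4 = -58559/12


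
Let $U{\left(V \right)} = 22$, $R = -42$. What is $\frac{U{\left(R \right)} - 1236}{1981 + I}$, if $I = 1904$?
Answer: $- \frac{1214}{3885} \approx -0.31248$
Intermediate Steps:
$\frac{U{\left(R \right)} - 1236}{1981 + I} = \frac{22 - 1236}{1981 + 1904} = - \frac{1214}{3885}$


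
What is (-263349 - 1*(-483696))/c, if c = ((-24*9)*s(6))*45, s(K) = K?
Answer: -8161/2160 ≈ -3.7782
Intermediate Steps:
c = -58320 (c = (-24*9*6)*45 = -216*6*45 = -1296*45 = -58320)
(-263349 - 1*(-483696))/c = (-263349 - 1*(-483696))/(-58320) = (-263349 + 483696)*(-1/58320) = 220347*(-1/58320) = -8161/2160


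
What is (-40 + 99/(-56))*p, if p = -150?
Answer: 175425/28 ≈ 6265.2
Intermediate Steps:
(-40 + 99/(-56))*p = (-40 + 99/(-56))*(-150) = (-40 + 99*(-1/56))*(-150) = (-40 - 99/56)*(-150) = -2339/56*(-150) = 175425/28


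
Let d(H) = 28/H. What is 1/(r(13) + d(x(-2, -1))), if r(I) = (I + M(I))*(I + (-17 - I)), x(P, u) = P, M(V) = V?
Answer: -1/456 ≈ -0.0021930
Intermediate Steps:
r(I) = -34*I (r(I) = (I + I)*(I + (-17 - I)) = (2*I)*(-17) = -34*I)
1/(r(13) + d(x(-2, -1))) = 1/(-34*13 + 28/(-2)) = 1/(-442 + 28*(-½)) = 1/(-442 - 14) = 1/(-456) = -1/456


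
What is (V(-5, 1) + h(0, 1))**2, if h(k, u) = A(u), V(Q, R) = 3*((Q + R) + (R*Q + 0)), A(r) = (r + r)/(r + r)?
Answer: 676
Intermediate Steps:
A(r) = 1 (A(r) = (2*r)/((2*r)) = (2*r)*(1/(2*r)) = 1)
V(Q, R) = 3*Q + 3*R + 3*Q*R (V(Q, R) = 3*((Q + R) + (Q*R + 0)) = 3*((Q + R) + Q*R) = 3*(Q + R + Q*R) = 3*Q + 3*R + 3*Q*R)
h(k, u) = 1
(V(-5, 1) + h(0, 1))**2 = ((3*(-5) + 3*1 + 3*(-5)*1) + 1)**2 = ((-15 + 3 - 15) + 1)**2 = (-27 + 1)**2 = (-26)**2 = 676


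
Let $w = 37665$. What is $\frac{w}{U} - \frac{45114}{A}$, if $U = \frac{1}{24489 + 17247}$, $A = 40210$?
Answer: $\frac{31604787353643}{20105} \approx 1.572 \cdot 10^{9}$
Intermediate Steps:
$U = \frac{1}{41736} \approx 2.396 \cdot 10^{-5}$
$\frac{w}{U} - \frac{45114}{A} = 37665 \frac{1}{\frac{1}{41736}} - \frac{45114}{40210} = 37665 \cdot 41736 - \frac{22557}{20105} = 1571986440 - \frac{22557}{20105} = \frac{31604787353643}{20105}$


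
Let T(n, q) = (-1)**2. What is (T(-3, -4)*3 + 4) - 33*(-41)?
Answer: 1360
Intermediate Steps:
T(n, q) = 1
(T(-3, -4)*3 + 4) - 33*(-41) = (1*3 + 4) - 33*(-41) = (3 + 4) + 1353 = 7 + 1353 = 1360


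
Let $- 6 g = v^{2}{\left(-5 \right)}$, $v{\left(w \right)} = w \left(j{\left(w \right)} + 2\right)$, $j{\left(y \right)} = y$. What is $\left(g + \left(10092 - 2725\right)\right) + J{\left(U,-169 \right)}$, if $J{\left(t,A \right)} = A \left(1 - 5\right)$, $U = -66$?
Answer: $\frac{16011}{2} \approx 8005.5$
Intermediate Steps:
$J{\left(t,A \right)} = - 4 A$ ($J{\left(t,A \right)} = A \left(-4\right) = - 4 A$)
$v{\left(w \right)} = w \left(2 + w\right)$ ($v{\left(w \right)} = w \left(w + 2\right) = w \left(2 + w\right)$)
$g = - \frac{75}{2}$ ($g = - \frac{\left(- 5 \left(2 - 5\right)\right)^{2}}{6} = - \frac{\left(\left(-5\right) \left(-3\right)\right)^{2}}{6} = - \frac{15^{2}}{6} = \left(- \frac{1}{6}\right) 225 = - \frac{75}{2} \approx -37.5$)
$\left(g + \left(10092 - 2725\right)\right) + J{\left(U,-169 \right)} = \left(- \frac{75}{2} + \left(10092 - 2725\right)\right) - -676 = \left(- \frac{75}{2} + 7367\right) + 676 = \frac{14659}{2} + 676 = \frac{16011}{2}$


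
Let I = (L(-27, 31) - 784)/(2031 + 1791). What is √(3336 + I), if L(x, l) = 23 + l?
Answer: √248614509/273 ≈ 57.756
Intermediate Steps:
I = -365/1911 (I = ((23 + 31) - 784)/(2031 + 1791) = (54 - 784)/3822 = -730*1/3822 = -365/1911 ≈ -0.19100)
√(3336 + I) = √(3336 - 365/1911) = √(6374731/1911) = √248614509/273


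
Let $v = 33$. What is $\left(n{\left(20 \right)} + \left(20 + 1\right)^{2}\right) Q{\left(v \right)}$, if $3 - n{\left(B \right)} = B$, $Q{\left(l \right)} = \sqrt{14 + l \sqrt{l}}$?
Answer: $424 \sqrt{14 + 33 \sqrt{33}} \approx 6049.6$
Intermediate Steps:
$Q{\left(l \right)} = \sqrt{14 + l^{\frac{3}{2}}}$
$n{\left(B \right)} = 3 - B$
$\left(n{\left(20 \right)} + \left(20 + 1\right)^{2}\right) Q{\left(v \right)} = \left(\left(3 - 20\right) + \left(20 + 1\right)^{2}\right) \sqrt{14 + 33^{\frac{3}{2}}} = \left(\left(3 - 20\right) + 21^{2}\right) \sqrt{14 + 33 \sqrt{33}} = \left(-17 + 441\right) \sqrt{14 + 33 \sqrt{33}} = 424 \sqrt{14 + 33 \sqrt{33}}$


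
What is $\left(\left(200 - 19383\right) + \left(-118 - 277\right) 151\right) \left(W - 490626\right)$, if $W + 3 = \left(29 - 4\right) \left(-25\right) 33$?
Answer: $40301130312$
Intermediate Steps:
$W = -20628$ ($W = -3 + \left(29 - 4\right) \left(-25\right) 33 = -3 + 25 \left(-25\right) 33 = -3 - 20625 = -20628$)
$\left(\left(200 - 19383\right) + \left(-118 - 277\right) 151\right) \left(W - 490626\right) = \left(\left(200 - 19383\right) + \left(-118 - 277\right) 151\right) \left(-20628 - 490626\right) = \left(\left(200 - 19383\right) - 59645\right) \left(-511254\right) = \left(-19183 - 59645\right) \left(-511254\right) = \left(-78828\right) \left(-511254\right) = 40301130312$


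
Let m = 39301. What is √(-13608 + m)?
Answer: √25693 ≈ 160.29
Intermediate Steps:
√(-13608 + m) = √(-13608 + 39301) = √25693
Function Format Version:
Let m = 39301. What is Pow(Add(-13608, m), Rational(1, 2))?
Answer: Pow(25693, Rational(1, 2)) ≈ 160.29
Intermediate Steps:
Pow(Add(-13608, m), Rational(1, 2)) = Pow(Add(-13608, 39301), Rational(1, 2)) = Pow(25693, Rational(1, 2))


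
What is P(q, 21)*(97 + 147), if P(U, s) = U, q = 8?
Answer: 1952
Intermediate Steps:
P(q, 21)*(97 + 147) = 8*(97 + 147) = 8*244 = 1952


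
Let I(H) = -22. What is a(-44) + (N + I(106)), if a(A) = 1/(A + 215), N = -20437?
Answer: -3498488/171 ≈ -20459.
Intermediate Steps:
a(A) = 1/(215 + A)
a(-44) + (N + I(106)) = 1/(215 - 44) + (-20437 - 22) = 1/171 - 20459 = -3498488/171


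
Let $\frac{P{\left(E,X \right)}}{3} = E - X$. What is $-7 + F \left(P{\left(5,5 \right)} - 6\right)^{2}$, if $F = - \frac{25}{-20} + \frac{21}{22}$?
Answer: $\frac{796}{11} \approx 72.364$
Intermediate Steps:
$P{\left(E,X \right)} = - 3 X + 3 E$ ($P{\left(E,X \right)} = 3 \left(E - X\right) = - 3 X + 3 E$)
$F = \frac{97}{44}$ ($F = \left(-25\right) \left(- \frac{1}{20}\right) + 21 \cdot \frac{1}{22} = \frac{5}{4} + \frac{21}{22} = \frac{97}{44} \approx 2.2045$)
$-7 + F \left(P{\left(5,5 \right)} - 6\right)^{2} = -7 + \frac{97 \left(\left(\left(-3\right) 5 + 3 \cdot 5\right) - 6\right)^{2}}{44} = -7 + \frac{97 \left(\left(-15 + 15\right) - 6\right)^{2}}{44} = -7 + \frac{97 \left(0 - 6\right)^{2}}{44} = -7 + \frac{97 \left(-6\right)^{2}}{44} = -7 + \frac{97}{44} \cdot 36 = -7 + \frac{873}{11} = \frac{796}{11}$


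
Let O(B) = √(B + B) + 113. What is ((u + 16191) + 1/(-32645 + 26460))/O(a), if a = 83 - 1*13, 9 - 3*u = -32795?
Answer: 56874791846/234331095 - 1006633484*√35/234331095 ≈ 217.30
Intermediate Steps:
u = 32804/3 (u = 3 - ⅓*(-32795) = 3 + 32795/3 = 32804/3 ≈ 10935.)
a = 70 (a = 83 - 13 = 70)
O(B) = 113 + √2*√B (O(B) = √(2*B) + 113 = √2*√B + 113 = 113 + √2*√B)
((u + 16191) + 1/(-32645 + 26460))/O(a) = ((32804/3 + 16191) + 1/(-32645 + 26460))/(113 + √2*√70) = (81377/3 + 1/(-6185))/(113 + 2*√35) = (81377/3 - 1/6185)/(113 + 2*√35) = 503316742/(18555*(113 + 2*√35))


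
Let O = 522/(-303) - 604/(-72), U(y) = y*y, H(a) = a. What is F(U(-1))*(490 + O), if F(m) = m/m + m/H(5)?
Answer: 902939/1515 ≈ 596.00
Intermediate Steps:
U(y) = y²
F(m) = 1 + m/5 (F(m) = m/m + m/5 = 1 + m*(⅕) = 1 + m/5)
O = 12119/1818 (O = 522*(-1/303) - 604*(-1/72) = -174/101 + 151/18 = 12119/1818 ≈ 6.6661)
F(U(-1))*(490 + O) = (1 + (⅕)*(-1)²)*(490 + 12119/1818) = (1 + (⅕)*1)*(902939/1818) = (1 + ⅕)*(902939/1818) = (6/5)*(902939/1818) = 902939/1515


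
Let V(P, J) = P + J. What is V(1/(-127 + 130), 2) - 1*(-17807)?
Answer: 53428/3 ≈ 17809.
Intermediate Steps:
V(P, J) = J + P
V(1/(-127 + 130), 2) - 1*(-17807) = (2 + 1/(-127 + 130)) - 1*(-17807) = (2 + 1/3) + 17807 = (2 + ⅓) + 17807 = 7/3 + 17807 = 53428/3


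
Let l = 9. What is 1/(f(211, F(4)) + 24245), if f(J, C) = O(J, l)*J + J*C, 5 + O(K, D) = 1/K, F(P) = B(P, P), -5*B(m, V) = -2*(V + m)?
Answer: 5/119331 ≈ 4.1900e-5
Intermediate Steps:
B(m, V) = 2*V/5 + 2*m/5 (B(m, V) = -(-2)*(V + m)/5 = -(-2*V - 2*m)/5 = 2*V/5 + 2*m/5)
F(P) = 4*P/5 (F(P) = 2*P/5 + 2*P/5 = 4*P/5)
O(K, D) = -5 + 1/K
f(J, C) = C*J + J*(-5 + 1/J) (f(J, C) = (-5 + 1/J)*J + J*C = J*(-5 + 1/J) + C*J = C*J + J*(-5 + 1/J))
1/(f(211, F(4)) + 24245) = 1/((1 + 211*(-5 + (⅘)*4)) + 24245) = 1/((1 + 211*(-5 + 16/5)) + 24245) = 1/((1 + 211*(-9/5)) + 24245) = 1/((1 - 1899/5) + 24245) = 1/(-1894/5 + 24245) = 1/(119331/5) = 5/119331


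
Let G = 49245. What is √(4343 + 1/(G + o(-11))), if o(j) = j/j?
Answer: 3*√1170278546026/49246 ≈ 65.901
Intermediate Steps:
o(j) = 1
√(4343 + 1/(G + o(-11))) = √(4343 + 1/(49245 + 1)) = √(4343 + 1/49246) = √(213875379/49246) = 3*√1170278546026/49246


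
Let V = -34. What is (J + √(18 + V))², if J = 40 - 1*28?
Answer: 128 + 96*I ≈ 128.0 + 96.0*I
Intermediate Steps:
J = 12 (J = 40 - 28 = 12)
(J + √(18 + V))² = (12 + √(18 - 34))² = (12 + √(-16))² = (12 + 4*I)²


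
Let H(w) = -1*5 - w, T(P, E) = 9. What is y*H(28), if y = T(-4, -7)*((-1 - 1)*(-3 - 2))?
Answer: -2970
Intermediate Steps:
y = 90 (y = 9*((-1 - 1)*(-3 - 2)) = 9*(-2*(-5)) = 9*10 = 90)
H(w) = -5 - w
y*H(28) = 90*(-5 - 1*28) = 90*(-5 - 28) = 90*(-33) = -2970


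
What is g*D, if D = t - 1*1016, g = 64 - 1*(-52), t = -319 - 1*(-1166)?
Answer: -19604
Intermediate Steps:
t = 847 (t = -319 + 1166 = 847)
g = 116 (g = 64 + 52 = 116)
D = -169 (D = 847 - 1*1016 = 847 - 1016 = -169)
g*D = 116*(-169) = -19604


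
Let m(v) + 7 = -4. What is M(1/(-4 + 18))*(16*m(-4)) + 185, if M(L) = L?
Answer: 1207/7 ≈ 172.43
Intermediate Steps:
m(v) = -11 (m(v) = -7 - 4 = -11)
M(1/(-4 + 18))*(16*m(-4)) + 185 = (16*(-11))/(-4 + 18) + 185 = -176/14 + 185 = (1/14)*(-176) + 185 = -88/7 + 185 = 1207/7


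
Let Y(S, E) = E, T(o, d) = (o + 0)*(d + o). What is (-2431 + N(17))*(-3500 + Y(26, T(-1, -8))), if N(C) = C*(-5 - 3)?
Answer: 8961397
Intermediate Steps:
T(o, d) = o*(d + o)
N(C) = -8*C (N(C) = C*(-8) = -8*C)
(-2431 + N(17))*(-3500 + Y(26, T(-1, -8))) = (-2431 - 8*17)*(-3500 - (-8 - 1)) = (-2431 - 136)*(-3500 - 1*(-9)) = -2567*(-3500 + 9) = -2567*(-3491) = 8961397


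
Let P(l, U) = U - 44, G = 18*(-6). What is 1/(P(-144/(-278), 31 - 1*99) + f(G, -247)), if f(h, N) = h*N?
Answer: 1/26564 ≈ 3.7645e-5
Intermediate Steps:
G = -108
f(h, N) = N*h
P(l, U) = -44 + U
1/(P(-144/(-278), 31 - 1*99) + f(G, -247)) = 1/((-44 + (31 - 1*99)) - 247*(-108)) = 1/((-44 + (31 - 99)) + 26676) = 1/((-44 - 68) + 26676) = 1/(-112 + 26676) = 1/26564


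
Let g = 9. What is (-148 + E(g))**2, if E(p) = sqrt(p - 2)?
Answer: (148 - sqrt(7))**2 ≈ 21128.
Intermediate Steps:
E(p) = sqrt(-2 + p)
(-148 + E(g))**2 = (-148 + sqrt(-2 + 9))**2 = (-148 + sqrt(7))**2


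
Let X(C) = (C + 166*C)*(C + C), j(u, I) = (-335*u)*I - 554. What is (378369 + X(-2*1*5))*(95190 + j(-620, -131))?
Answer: -11164731019216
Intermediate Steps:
j(u, I) = -554 - 335*I*u (j(u, I) = -335*I*u - 554 = -554 - 335*I*u)
X(C) = 334*C**2 (X(C) = (167*C)*(2*C) = 334*C**2)
(378369 + X(-2*1*5))*(95190 + j(-620, -131)) = (378369 + 334*(-2*1*5)**2)*(95190 + (-554 - 335*(-131)*(-620))) = (378369 + 334*(-2*5)**2)*(95190 + (-554 - 27208700)) = (378369 + 334*(-10)**2)*(95190 - 27209254) = (378369 + 334*100)*(-27114064) = (378369 + 33400)*(-27114064) = 411769*(-27114064) = -11164731019216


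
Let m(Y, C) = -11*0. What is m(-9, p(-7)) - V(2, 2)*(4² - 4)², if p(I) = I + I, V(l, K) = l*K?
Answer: -576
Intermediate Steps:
V(l, K) = K*l
p(I) = 2*I
m(Y, C) = 0
m(-9, p(-7)) - V(2, 2)*(4² - 4)² = 0 - 2*2*(4² - 4)² = 0 - 4*(16 - 4)² = 0 - 4*12² = 0 - 4*144 = 0 - 1*576 = 0 - 576 = -576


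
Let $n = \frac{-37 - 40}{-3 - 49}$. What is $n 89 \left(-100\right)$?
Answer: $- \frac{171325}{13} \approx -13179.0$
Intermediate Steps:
$n = \frac{77}{52}$ ($n = - \frac{77}{-52} = \left(-77\right) \left(- \frac{1}{52}\right) = \frac{77}{52} \approx 1.4808$)
$n 89 \left(-100\right) = \frac{77}{52} \cdot 89 \left(-100\right) = \frac{6853}{52} \left(-100\right) = - \frac{171325}{13}$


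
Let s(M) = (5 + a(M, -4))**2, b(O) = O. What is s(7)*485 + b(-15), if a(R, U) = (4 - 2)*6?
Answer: 140150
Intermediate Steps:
a(R, U) = 12 (a(R, U) = 2*6 = 12)
s(M) = 289 (s(M) = (5 + 12)**2 = 17**2 = 289)
s(7)*485 + b(-15) = 289*485 - 15 = 140165 - 15 = 140150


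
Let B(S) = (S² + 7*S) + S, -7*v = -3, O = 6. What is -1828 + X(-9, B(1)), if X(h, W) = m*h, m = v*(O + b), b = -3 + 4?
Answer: -1855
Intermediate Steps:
v = 3/7 (v = -⅐*(-3) = 3/7 ≈ 0.42857)
B(S) = S² + 8*S
b = 1
m = 3 (m = 3*(6 + 1)/7 = (3/7)*7 = 3)
X(h, W) = 3*h
-1828 + X(-9, B(1)) = -1828 + 3*(-9) = -1828 - 27 = -1855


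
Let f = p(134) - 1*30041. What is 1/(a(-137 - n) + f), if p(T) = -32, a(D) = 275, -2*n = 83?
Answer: -1/29798 ≈ -3.3559e-5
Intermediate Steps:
n = -83/2 (n = -½*83 = -83/2 ≈ -41.500)
f = -30073 (f = -32 - 1*30041 = -32 - 30041 = -30073)
1/(a(-137 - n) + f) = 1/(275 - 30073) = 1/(-29798) = -1/29798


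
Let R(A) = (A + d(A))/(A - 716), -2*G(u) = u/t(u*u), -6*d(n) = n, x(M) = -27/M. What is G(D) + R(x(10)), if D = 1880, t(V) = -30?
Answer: 1351291/43122 ≈ 31.336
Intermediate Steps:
d(n) = -n/6
G(u) = u/60 (G(u) = -u/(2*(-30)) = -u*(-1)/(2*30) = -(-1)*u/60 = u/60)
R(A) = 5*A/(6*(-716 + A)) (R(A) = (A - A/6)/(A - 716) = (5*A/6)/(-716 + A) = 5*A/(6*(-716 + A)))
G(D) + R(x(10)) = (1/60)*1880 + 5*(-27/10)/(6*(-716 - 27/10)) = 94/3 + 5*(-27*⅒)/(6*(-716 - 27*⅒)) = 94/3 + (⅚)*(-27/10)/(-716 - 27/10) = 94/3 + (⅚)*(-27/10)/(-7187/10) = 94/3 + (⅚)*(-27/10)*(-10/7187) = 94/3 + 45/14374 = 1351291/43122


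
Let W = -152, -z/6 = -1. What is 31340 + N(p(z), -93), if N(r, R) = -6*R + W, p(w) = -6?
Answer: 31746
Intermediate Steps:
z = 6 (z = -6*(-1) = 6)
N(r, R) = -152 - 6*R (N(r, R) = -6*R - 152 = -152 - 6*R)
31340 + N(p(z), -93) = 31340 + (-152 - 6*(-93)) = 31340 + (-152 + 558) = 31340 + 406 = 31746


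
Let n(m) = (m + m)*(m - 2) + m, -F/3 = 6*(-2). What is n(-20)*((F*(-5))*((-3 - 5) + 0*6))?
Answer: 1238400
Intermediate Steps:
F = 36 (F = -18*(-2) = -3*(-12) = 36)
n(m) = m + 2*m*(-2 + m) (n(m) = (2*m)*(-2 + m) + m = 2*m*(-2 + m) + m = m + 2*m*(-2 + m))
n(-20)*((F*(-5))*((-3 - 5) + 0*6)) = (-20*(-3 + 2*(-20)))*((36*(-5))*((-3 - 5) + 0*6)) = (-20*(-3 - 40))*(-180*(-8 + 0)) = (-20*(-43))*(-180*(-8)) = 860*1440 = 1238400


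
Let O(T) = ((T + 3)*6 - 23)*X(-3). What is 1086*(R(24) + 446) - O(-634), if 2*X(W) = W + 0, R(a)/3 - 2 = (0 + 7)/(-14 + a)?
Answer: 4874391/10 ≈ 4.8744e+5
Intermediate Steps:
R(a) = 6 + 21/(-14 + a) (R(a) = 6 + 3*((0 + 7)/(-14 + a)) = 6 + 3*(7/(-14 + a)) = 6 + 21/(-14 + a))
X(W) = W/2 (X(W) = (W + 0)/2 = W/2)
O(T) = 15/2 - 9*T (O(T) = ((T + 3)*6 - 23)*((½)*(-3)) = ((3 + T)*6 - 23)*(-3/2) = ((18 + 6*T) - 23)*(-3/2) = (-5 + 6*T)*(-3/2) = 15/2 - 9*T)
1086*(R(24) + 446) - O(-634) = 1086*(3*(-21 + 2*24)/(-14 + 24) + 446) - (15/2 - 9*(-634)) = 1086*(3*(-21 + 48)/10 + 446) - (15/2 + 5706) = 1086*(3*(⅒)*27 + 446) - 1*11427/2 = 1086*(81/10 + 446) - 11427/2 = 1086*(4541/10) - 11427/2 = 2465763/5 - 11427/2 = 4874391/10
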